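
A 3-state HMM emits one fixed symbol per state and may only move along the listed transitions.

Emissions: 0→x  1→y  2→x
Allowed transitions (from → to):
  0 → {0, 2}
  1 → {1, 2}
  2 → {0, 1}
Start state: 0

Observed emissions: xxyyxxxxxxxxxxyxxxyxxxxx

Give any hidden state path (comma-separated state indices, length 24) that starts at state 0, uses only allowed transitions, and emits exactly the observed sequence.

0,2,1,1,2,0,0,0,2,0,0,0,0,2,1,2,0,2,1,2,0,0,2,0

  pos 0: x in {0,2}, choose 0; start
  pos 1: x in {0,2}, choose 2; 0->2 ok
  pos 2: y in {1}, choose 1; 2->1 ok
  pos 3: y in {1}, choose 1; 1->1 ok
  pos 4: x in {0,2}, choose 2; 1->2 ok
  pos 5: x in {0,2}, choose 0; 2->0 ok
  pos 6: x in {0,2}, choose 0; 0->0 ok
  pos 7: x in {0,2}, choose 0; 0->0 ok
  pos 8: x in {0,2}, choose 2; 0->2 ok
  pos 9: x in {0,2}, choose 0; 2->0 ok
  pos 10: x in {0,2}, choose 0; 0->0 ok
  pos 11: x in {0,2}, choose 0; 0->0 ok
  pos 12: x in {0,2}, choose 0; 0->0 ok
  pos 13: x in {0,2}, choose 2; 0->2 ok
  pos 14: y in {1}, choose 1; 2->1 ok
  pos 15: x in {0,2}, choose 2; 1->2 ok
  pos 16: x in {0,2}, choose 0; 2->0 ok
  pos 17: x in {0,2}, choose 2; 0->2 ok
  pos 18: y in {1}, choose 1; 2->1 ok
  pos 19: x in {0,2}, choose 2; 1->2 ok
  pos 20: x in {0,2}, choose 0; 2->0 ok
  pos 21: x in {0,2}, choose 0; 0->0 ok
  pos 22: x in {0,2}, choose 2; 0->2 ok
  pos 23: x in {0,2}, choose 0; 2->0 ok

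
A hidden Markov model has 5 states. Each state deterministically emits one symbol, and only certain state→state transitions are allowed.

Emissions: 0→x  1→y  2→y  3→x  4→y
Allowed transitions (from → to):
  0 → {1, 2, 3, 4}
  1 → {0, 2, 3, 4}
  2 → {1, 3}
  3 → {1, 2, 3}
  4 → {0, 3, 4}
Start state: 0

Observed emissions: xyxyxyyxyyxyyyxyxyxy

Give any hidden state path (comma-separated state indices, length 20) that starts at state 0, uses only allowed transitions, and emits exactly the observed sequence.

0,4,0,1,3,1,2,3,1,4,3,2,1,4,0,4,0,2,3,1

  [0] x  {0,3}  => 0  start
  [1] y  {1,2,4}  => 4  0->4 ok
  [2] x  {0,3}  => 0  4->0 ok
  [3] y  {1,2,4}  => 1  0->1 ok
  [4] x  {0,3}  => 3  1->3 ok
  [5] y  {1,2,4}  => 1  3->1 ok
  [6] y  {1,2,4}  => 2  1->2 ok
  [7] x  {0,3}  => 3  2->3 ok
  [8] y  {1,2,4}  => 1  3->1 ok
  [9] y  {1,2,4}  => 4  1->4 ok
  [10] x  {0,3}  => 3  4->3 ok
  [11] y  {1,2,4}  => 2  3->2 ok
  [12] y  {1,2,4}  => 1  2->1 ok
  [13] y  {1,2,4}  => 4  1->4 ok
  [14] x  {0,3}  => 0  4->0 ok
  [15] y  {1,2,4}  => 4  0->4 ok
  [16] x  {0,3}  => 0  4->0 ok
  [17] y  {1,2,4}  => 2  0->2 ok
  [18] x  {0,3}  => 3  2->3 ok
  [19] y  {1,2,4}  => 1  3->1 ok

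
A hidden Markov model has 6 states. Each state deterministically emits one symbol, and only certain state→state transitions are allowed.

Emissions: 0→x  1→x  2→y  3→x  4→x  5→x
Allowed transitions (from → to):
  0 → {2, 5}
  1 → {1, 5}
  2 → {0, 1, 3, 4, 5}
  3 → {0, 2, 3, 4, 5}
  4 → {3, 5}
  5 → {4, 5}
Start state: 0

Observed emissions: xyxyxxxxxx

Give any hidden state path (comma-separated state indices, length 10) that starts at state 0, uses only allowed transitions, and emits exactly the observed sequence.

0,2,3,2,0,5,5,5,5,4

  pos 0: x in {0,1,3,4,5}, choose 0; start
  pos 1: y in {2}, choose 2; 0->2 ok
  pos 2: x in {0,1,3,4,5}, choose 3; 2->3 ok
  pos 3: y in {2}, choose 2; 3->2 ok
  pos 4: x in {0,1,3,4,5}, choose 0; 2->0 ok
  pos 5: x in {0,1,3,4,5}, choose 5; 0->5 ok
  pos 6: x in {0,1,3,4,5}, choose 5; 5->5 ok
  pos 7: x in {0,1,3,4,5}, choose 5; 5->5 ok
  pos 8: x in {0,1,3,4,5}, choose 5; 5->5 ok
  pos 9: x in {0,1,3,4,5}, choose 4; 5->4 ok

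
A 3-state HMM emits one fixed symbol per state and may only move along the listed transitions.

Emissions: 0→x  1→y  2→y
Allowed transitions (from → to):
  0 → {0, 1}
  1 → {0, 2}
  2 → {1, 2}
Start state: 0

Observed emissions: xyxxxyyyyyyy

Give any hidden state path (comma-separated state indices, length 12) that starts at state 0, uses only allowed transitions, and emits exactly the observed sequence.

0,1,0,0,0,1,2,2,2,1,2,1

  t0 'x' -> {0}, take 0 (start)
  t1 'y' -> {1,2}, take 1 (0->1 ok)
  t2 'x' -> {0}, take 0 (1->0 ok)
  t3 'x' -> {0}, take 0 (0->0 ok)
  t4 'x' -> {0}, take 0 (0->0 ok)
  t5 'y' -> {1,2}, take 1 (0->1 ok)
  t6 'y' -> {1,2}, take 2 (1->2 ok)
  t7 'y' -> {1,2}, take 2 (2->2 ok)
  t8 'y' -> {1,2}, take 2 (2->2 ok)
  t9 'y' -> {1,2}, take 1 (2->1 ok)
  t10 'y' -> {1,2}, take 2 (1->2 ok)
  t11 'y' -> {1,2}, take 1 (2->1 ok)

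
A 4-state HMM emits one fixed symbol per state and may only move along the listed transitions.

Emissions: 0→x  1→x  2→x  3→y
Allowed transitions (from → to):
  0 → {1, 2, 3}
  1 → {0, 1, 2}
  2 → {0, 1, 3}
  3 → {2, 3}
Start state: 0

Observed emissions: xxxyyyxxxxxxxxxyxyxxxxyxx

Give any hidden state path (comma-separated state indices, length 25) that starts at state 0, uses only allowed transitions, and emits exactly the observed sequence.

  [0] x  {0,1,2}  => 0  start
  [1] x  {0,1,2}  => 1  0->1 ok
  [2] x  {0,1,2}  => 2  1->2 ok
  [3] y  {3}  => 3  2->3 ok
  [4] y  {3}  => 3  3->3 ok
  [5] y  {3}  => 3  3->3 ok
  [6] x  {0,1,2}  => 2  3->2 ok
  [7] x  {0,1,2}  => 1  2->1 ok
  [8] x  {0,1,2}  => 1  1->1 ok
  [9] x  {0,1,2}  => 2  1->2 ok
  [10] x  {0,1,2}  => 0  2->0 ok
  [11] x  {0,1,2}  => 1  0->1 ok
  [12] x  {0,1,2}  => 1  1->1 ok
  [13] x  {0,1,2}  => 1  1->1 ok
  [14] x  {0,1,2}  => 2  1->2 ok
  [15] y  {3}  => 3  2->3 ok
  [16] x  {0,1,2}  => 2  3->2 ok
  [17] y  {3}  => 3  2->3 ok
  [18] x  {0,1,2}  => 2  3->2 ok
  [19] x  {0,1,2}  => 1  2->1 ok
  [20] x  {0,1,2}  => 1  1->1 ok
  [21] x  {0,1,2}  => 0  1->0 ok
  [22] y  {3}  => 3  0->3 ok
  [23] x  {0,1,2}  => 2  3->2 ok
  [24] x  {0,1,2}  => 1  2->1 ok

0,1,2,3,3,3,2,1,1,2,0,1,1,1,2,3,2,3,2,1,1,0,3,2,1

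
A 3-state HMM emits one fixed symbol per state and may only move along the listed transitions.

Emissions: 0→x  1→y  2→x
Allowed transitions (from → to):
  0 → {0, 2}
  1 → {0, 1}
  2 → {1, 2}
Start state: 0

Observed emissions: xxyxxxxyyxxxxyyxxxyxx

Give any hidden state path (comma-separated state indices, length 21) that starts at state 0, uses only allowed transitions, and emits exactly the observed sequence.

0,2,1,0,0,2,2,1,1,0,0,0,2,1,1,0,2,2,1,0,2

  t0 'x' -> {0,2}, take 0 (start)
  t1 'x' -> {0,2}, take 2 (0->2 ok)
  t2 'y' -> {1}, take 1 (2->1 ok)
  t3 'x' -> {0,2}, take 0 (1->0 ok)
  t4 'x' -> {0,2}, take 0 (0->0 ok)
  t5 'x' -> {0,2}, take 2 (0->2 ok)
  t6 'x' -> {0,2}, take 2 (2->2 ok)
  t7 'y' -> {1}, take 1 (2->1 ok)
  t8 'y' -> {1}, take 1 (1->1 ok)
  t9 'x' -> {0,2}, take 0 (1->0 ok)
  t10 'x' -> {0,2}, take 0 (0->0 ok)
  t11 'x' -> {0,2}, take 0 (0->0 ok)
  t12 'x' -> {0,2}, take 2 (0->2 ok)
  t13 'y' -> {1}, take 1 (2->1 ok)
  t14 'y' -> {1}, take 1 (1->1 ok)
  t15 'x' -> {0,2}, take 0 (1->0 ok)
  t16 'x' -> {0,2}, take 2 (0->2 ok)
  t17 'x' -> {0,2}, take 2 (2->2 ok)
  t18 'y' -> {1}, take 1 (2->1 ok)
  t19 'x' -> {0,2}, take 0 (1->0 ok)
  t20 'x' -> {0,2}, take 2 (0->2 ok)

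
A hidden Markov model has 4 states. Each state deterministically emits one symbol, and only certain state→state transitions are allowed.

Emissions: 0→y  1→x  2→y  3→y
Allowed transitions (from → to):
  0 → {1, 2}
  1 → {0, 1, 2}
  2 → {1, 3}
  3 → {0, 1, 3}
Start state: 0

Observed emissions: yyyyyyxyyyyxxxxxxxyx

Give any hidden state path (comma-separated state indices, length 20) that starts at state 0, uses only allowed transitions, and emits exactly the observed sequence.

  t0 'y' -> {0,2,3}, take 0 (start)
  t1 'y' -> {0,2,3}, take 2 (0->2 ok)
  t2 'y' -> {0,2,3}, take 3 (2->3 ok)
  t3 'y' -> {0,2,3}, take 3 (3->3 ok)
  t4 'y' -> {0,2,3}, take 3 (3->3 ok)
  t5 'y' -> {0,2,3}, take 3 (3->3 ok)
  t6 'x' -> {1}, take 1 (3->1 ok)
  t7 'y' -> {0,2,3}, take 0 (1->0 ok)
  t8 'y' -> {0,2,3}, take 2 (0->2 ok)
  t9 'y' -> {0,2,3}, take 3 (2->3 ok)
  t10 'y' -> {0,2,3}, take 3 (3->3 ok)
  t11 'x' -> {1}, take 1 (3->1 ok)
  t12 'x' -> {1}, take 1 (1->1 ok)
  t13 'x' -> {1}, take 1 (1->1 ok)
  t14 'x' -> {1}, take 1 (1->1 ok)
  t15 'x' -> {1}, take 1 (1->1 ok)
  t16 'x' -> {1}, take 1 (1->1 ok)
  t17 'x' -> {1}, take 1 (1->1 ok)
  t18 'y' -> {0,2,3}, take 0 (1->0 ok)
  t19 'x' -> {1}, take 1 (0->1 ok)

0,2,3,3,3,3,1,0,2,3,3,1,1,1,1,1,1,1,0,1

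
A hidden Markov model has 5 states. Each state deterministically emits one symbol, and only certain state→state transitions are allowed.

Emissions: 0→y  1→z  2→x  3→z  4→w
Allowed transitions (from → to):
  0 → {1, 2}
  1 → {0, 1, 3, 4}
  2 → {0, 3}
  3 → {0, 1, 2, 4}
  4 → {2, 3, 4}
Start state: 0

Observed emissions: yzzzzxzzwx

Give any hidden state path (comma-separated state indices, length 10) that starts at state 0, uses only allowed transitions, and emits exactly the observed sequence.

0,1,1,1,3,2,3,1,4,2

  t0 'y' -> {0}, take 0 (start)
  t1 'z' -> {1,3}, take 1 (0->1 ok)
  t2 'z' -> {1,3}, take 1 (1->1 ok)
  t3 'z' -> {1,3}, take 1 (1->1 ok)
  t4 'z' -> {1,3}, take 3 (1->3 ok)
  t5 'x' -> {2}, take 2 (3->2 ok)
  t6 'z' -> {1,3}, take 3 (2->3 ok)
  t7 'z' -> {1,3}, take 1 (3->1 ok)
  t8 'w' -> {4}, take 4 (1->4 ok)
  t9 'x' -> {2}, take 2 (4->2 ok)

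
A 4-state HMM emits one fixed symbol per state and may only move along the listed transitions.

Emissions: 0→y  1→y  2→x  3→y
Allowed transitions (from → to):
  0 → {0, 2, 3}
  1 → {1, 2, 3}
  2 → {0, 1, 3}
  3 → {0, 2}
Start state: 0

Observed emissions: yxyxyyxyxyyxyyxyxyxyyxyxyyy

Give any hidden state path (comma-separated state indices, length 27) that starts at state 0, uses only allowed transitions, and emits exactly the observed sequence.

  [0] y  {0,1,3}  => 0  start
  [1] x  {2}  => 2  0->2 ok
  [2] y  {0,1,3}  => 0  2->0 ok
  [3] x  {2}  => 2  0->2 ok
  [4] y  {0,1,3}  => 1  2->1 ok
  [5] y  {0,1,3}  => 3  1->3 ok
  [6] x  {2}  => 2  3->2 ok
  [7] y  {0,1,3}  => 1  2->1 ok
  [8] x  {2}  => 2  1->2 ok
  [9] y  {0,1,3}  => 1  2->1 ok
  [10] y  {0,1,3}  => 3  1->3 ok
  [11] x  {2}  => 2  3->2 ok
  [12] y  {0,1,3}  => 0  2->0 ok
  [13] y  {0,1,3}  => 3  0->3 ok
  [14] x  {2}  => 2  3->2 ok
  [15] y  {0,1,3}  => 0  2->0 ok
  [16] x  {2}  => 2  0->2 ok
  [17] y  {0,1,3}  => 1  2->1 ok
  [18] x  {2}  => 2  1->2 ok
  [19] y  {0,1,3}  => 1  2->1 ok
  [20] y  {0,1,3}  => 3  1->3 ok
  [21] x  {2}  => 2  3->2 ok
  [22] y  {0,1,3}  => 1  2->1 ok
  [23] x  {2}  => 2  1->2 ok
  [24] y  {0,1,3}  => 1  2->1 ok
  [25] y  {0,1,3}  => 3  1->3 ok
  [26] y  {0,1,3}  => 0  3->0 ok

0,2,0,2,1,3,2,1,2,1,3,2,0,3,2,0,2,1,2,1,3,2,1,2,1,3,0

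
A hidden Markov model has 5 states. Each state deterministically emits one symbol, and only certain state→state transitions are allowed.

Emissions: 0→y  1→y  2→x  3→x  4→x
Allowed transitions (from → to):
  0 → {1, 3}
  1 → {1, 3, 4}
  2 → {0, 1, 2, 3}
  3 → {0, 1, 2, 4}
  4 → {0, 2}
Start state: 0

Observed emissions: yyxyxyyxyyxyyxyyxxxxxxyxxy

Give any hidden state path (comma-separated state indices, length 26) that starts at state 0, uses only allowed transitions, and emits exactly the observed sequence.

  pos 0: y in {0,1}, choose 0; start
  pos 1: y in {0,1}, choose 1; 0->1 ok
  pos 2: x in {2,3,4}, choose 3; 1->3 ok
  pos 3: y in {0,1}, choose 0; 3->0 ok
  pos 4: x in {2,3,4}, choose 3; 0->3 ok
  pos 5: y in {0,1}, choose 1; 3->1 ok
  pos 6: y in {0,1}, choose 1; 1->1 ok
  pos 7: x in {2,3,4}, choose 3; 1->3 ok
  pos 8: y in {0,1}, choose 0; 3->0 ok
  pos 9: y in {0,1}, choose 1; 0->1 ok
  pos 10: x in {2,3,4}, choose 4; 1->4 ok
  pos 11: y in {0,1}, choose 0; 4->0 ok
  pos 12: y in {0,1}, choose 1; 0->1 ok
  pos 13: x in {2,3,4}, choose 4; 1->4 ok
  pos 14: y in {0,1}, choose 0; 4->0 ok
  pos 15: y in {0,1}, choose 1; 0->1 ok
  pos 16: x in {2,3,4}, choose 4; 1->4 ok
  pos 17: x in {2,3,4}, choose 2; 4->2 ok
  pos 18: x in {2,3,4}, choose 2; 2->2 ok
  pos 19: x in {2,3,4}, choose 2; 2->2 ok
  pos 20: x in {2,3,4}, choose 3; 2->3 ok
  pos 21: x in {2,3,4}, choose 2; 3->2 ok
  pos 22: y in {0,1}, choose 1; 2->1 ok
  pos 23: x in {2,3,4}, choose 3; 1->3 ok
  pos 24: x in {2,3,4}, choose 4; 3->4 ok
  pos 25: y in {0,1}, choose 0; 4->0 ok

0,1,3,0,3,1,1,3,0,1,4,0,1,4,0,1,4,2,2,2,3,2,1,3,4,0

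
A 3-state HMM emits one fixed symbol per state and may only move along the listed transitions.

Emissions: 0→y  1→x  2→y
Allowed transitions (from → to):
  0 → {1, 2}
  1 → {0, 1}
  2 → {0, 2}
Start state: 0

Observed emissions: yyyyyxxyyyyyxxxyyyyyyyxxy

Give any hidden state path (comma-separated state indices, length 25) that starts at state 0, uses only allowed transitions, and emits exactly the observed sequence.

0,2,0,2,0,1,1,0,2,0,2,0,1,1,1,0,2,2,0,2,2,0,1,1,0

  0: obs=y cand={0,2} pick 0 [start]
  1: obs=y cand={0,2} pick 2 [0->2 ok]
  2: obs=y cand={0,2} pick 0 [2->0 ok]
  3: obs=y cand={0,2} pick 2 [0->2 ok]
  4: obs=y cand={0,2} pick 0 [2->0 ok]
  5: obs=x cand={1} pick 1 [0->1 ok]
  6: obs=x cand={1} pick 1 [1->1 ok]
  7: obs=y cand={0,2} pick 0 [1->0 ok]
  8: obs=y cand={0,2} pick 2 [0->2 ok]
  9: obs=y cand={0,2} pick 0 [2->0 ok]
  10: obs=y cand={0,2} pick 2 [0->2 ok]
  11: obs=y cand={0,2} pick 0 [2->0 ok]
  12: obs=x cand={1} pick 1 [0->1 ok]
  13: obs=x cand={1} pick 1 [1->1 ok]
  14: obs=x cand={1} pick 1 [1->1 ok]
  15: obs=y cand={0,2} pick 0 [1->0 ok]
  16: obs=y cand={0,2} pick 2 [0->2 ok]
  17: obs=y cand={0,2} pick 2 [2->2 ok]
  18: obs=y cand={0,2} pick 0 [2->0 ok]
  19: obs=y cand={0,2} pick 2 [0->2 ok]
  20: obs=y cand={0,2} pick 2 [2->2 ok]
  21: obs=y cand={0,2} pick 0 [2->0 ok]
  22: obs=x cand={1} pick 1 [0->1 ok]
  23: obs=x cand={1} pick 1 [1->1 ok]
  24: obs=y cand={0,2} pick 0 [1->0 ok]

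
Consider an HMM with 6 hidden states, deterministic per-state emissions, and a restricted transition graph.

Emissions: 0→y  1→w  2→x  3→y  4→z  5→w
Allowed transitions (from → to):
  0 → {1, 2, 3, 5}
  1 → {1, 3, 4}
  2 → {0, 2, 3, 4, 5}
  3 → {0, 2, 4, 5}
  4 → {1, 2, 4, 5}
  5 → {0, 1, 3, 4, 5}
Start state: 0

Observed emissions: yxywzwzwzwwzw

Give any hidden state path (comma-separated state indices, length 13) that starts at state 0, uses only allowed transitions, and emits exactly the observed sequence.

  0: obs=y cand={0,3} pick 0 [start]
  1: obs=x cand={2} pick 2 [0->2 ok]
  2: obs=y cand={0,3} pick 0 [2->0 ok]
  3: obs=w cand={1,5} pick 1 [0->1 ok]
  4: obs=z cand={4} pick 4 [1->4 ok]
  5: obs=w cand={1,5} pick 5 [4->5 ok]
  6: obs=z cand={4} pick 4 [5->4 ok]
  7: obs=w cand={1,5} pick 1 [4->1 ok]
  8: obs=z cand={4} pick 4 [1->4 ok]
  9: obs=w cand={1,5} pick 5 [4->5 ok]
  10: obs=w cand={1,5} pick 1 [5->1 ok]
  11: obs=z cand={4} pick 4 [1->4 ok]
  12: obs=w cand={1,5} pick 5 [4->5 ok]

0,2,0,1,4,5,4,1,4,5,1,4,5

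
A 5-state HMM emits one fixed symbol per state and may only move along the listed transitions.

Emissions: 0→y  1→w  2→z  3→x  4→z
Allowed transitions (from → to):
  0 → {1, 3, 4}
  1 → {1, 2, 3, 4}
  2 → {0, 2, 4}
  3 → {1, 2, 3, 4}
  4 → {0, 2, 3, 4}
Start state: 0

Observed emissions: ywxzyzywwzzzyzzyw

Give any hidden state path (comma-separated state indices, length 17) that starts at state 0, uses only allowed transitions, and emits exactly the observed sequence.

0,1,3,4,0,4,0,1,1,2,4,2,0,4,4,0,1

  [0] y  {0}  => 0  start
  [1] w  {1}  => 1  0->1 ok
  [2] x  {3}  => 3  1->3 ok
  [3] z  {2,4}  => 4  3->4 ok
  [4] y  {0}  => 0  4->0 ok
  [5] z  {2,4}  => 4  0->4 ok
  [6] y  {0}  => 0  4->0 ok
  [7] w  {1}  => 1  0->1 ok
  [8] w  {1}  => 1  1->1 ok
  [9] z  {2,4}  => 2  1->2 ok
  [10] z  {2,4}  => 4  2->4 ok
  [11] z  {2,4}  => 2  4->2 ok
  [12] y  {0}  => 0  2->0 ok
  [13] z  {2,4}  => 4  0->4 ok
  [14] z  {2,4}  => 4  4->4 ok
  [15] y  {0}  => 0  4->0 ok
  [16] w  {1}  => 1  0->1 ok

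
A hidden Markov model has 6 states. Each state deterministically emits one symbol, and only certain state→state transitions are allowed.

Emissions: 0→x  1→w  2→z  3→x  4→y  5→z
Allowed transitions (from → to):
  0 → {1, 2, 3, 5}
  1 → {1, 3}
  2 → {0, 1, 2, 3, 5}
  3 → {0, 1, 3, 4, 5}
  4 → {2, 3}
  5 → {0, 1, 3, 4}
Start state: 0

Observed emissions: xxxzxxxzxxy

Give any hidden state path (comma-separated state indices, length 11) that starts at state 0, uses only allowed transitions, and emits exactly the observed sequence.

  0: obs=x cand={0,3} pick 0 [start]
  1: obs=x cand={0,3} pick 3 [0->3 ok]
  2: obs=x cand={0,3} pick 0 [3->0 ok]
  3: obs=z cand={2,5} pick 2 [0->2 ok]
  4: obs=x cand={0,3} pick 3 [2->3 ok]
  5: obs=x cand={0,3} pick 0 [3->0 ok]
  6: obs=x cand={0,3} pick 3 [0->3 ok]
  7: obs=z cand={2,5} pick 5 [3->5 ok]
  8: obs=x cand={0,3} pick 0 [5->0 ok]
  9: obs=x cand={0,3} pick 3 [0->3 ok]
  10: obs=y cand={4} pick 4 [3->4 ok]

0,3,0,2,3,0,3,5,0,3,4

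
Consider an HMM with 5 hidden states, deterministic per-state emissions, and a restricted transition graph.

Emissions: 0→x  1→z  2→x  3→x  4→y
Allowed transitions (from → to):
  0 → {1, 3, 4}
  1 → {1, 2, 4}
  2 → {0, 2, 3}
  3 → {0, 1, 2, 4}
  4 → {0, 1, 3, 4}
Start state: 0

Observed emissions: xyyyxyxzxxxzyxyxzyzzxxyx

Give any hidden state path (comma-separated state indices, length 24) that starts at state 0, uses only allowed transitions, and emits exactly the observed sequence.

  0: obs=x cand={0,2,3} pick 0 [start]
  1: obs=y cand={4} pick 4 [0->4 ok]
  2: obs=y cand={4} pick 4 [4->4 ok]
  3: obs=y cand={4} pick 4 [4->4 ok]
  4: obs=x cand={0,2,3} pick 3 [4->3 ok]
  5: obs=y cand={4} pick 4 [3->4 ok]
  6: obs=x cand={0,2,3} pick 3 [4->3 ok]
  7: obs=z cand={1} pick 1 [3->1 ok]
  8: obs=x cand={0,2,3} pick 2 [1->2 ok]
  9: obs=x cand={0,2,3} pick 3 [2->3 ok]
  10: obs=x cand={0,2,3} pick 0 [3->0 ok]
  11: obs=z cand={1} pick 1 [0->1 ok]
  12: obs=y cand={4} pick 4 [1->4 ok]
  13: obs=x cand={0,2,3} pick 3 [4->3 ok]
  14: obs=y cand={4} pick 4 [3->4 ok]
  15: obs=x cand={0,2,3} pick 3 [4->3 ok]
  16: obs=z cand={1} pick 1 [3->1 ok]
  17: obs=y cand={4} pick 4 [1->4 ok]
  18: obs=z cand={1} pick 1 [4->1 ok]
  19: obs=z cand={1} pick 1 [1->1 ok]
  20: obs=x cand={0,2,3} pick 2 [1->2 ok]
  21: obs=x cand={0,2,3} pick 0 [2->0 ok]
  22: obs=y cand={4} pick 4 [0->4 ok]
  23: obs=x cand={0,2,3} pick 0 [4->0 ok]

0,4,4,4,3,4,3,1,2,3,0,1,4,3,4,3,1,4,1,1,2,0,4,0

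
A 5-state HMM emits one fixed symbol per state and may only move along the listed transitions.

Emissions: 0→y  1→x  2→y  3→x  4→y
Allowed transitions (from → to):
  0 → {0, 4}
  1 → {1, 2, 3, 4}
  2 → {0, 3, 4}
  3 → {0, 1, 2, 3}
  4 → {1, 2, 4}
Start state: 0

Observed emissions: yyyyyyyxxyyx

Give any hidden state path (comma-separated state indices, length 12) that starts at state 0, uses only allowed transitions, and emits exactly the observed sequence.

0,0,0,0,0,0,4,1,1,4,4,1

  t0 'y' -> {0,2,4}, take 0 (start)
  t1 'y' -> {0,2,4}, take 0 (0->0 ok)
  t2 'y' -> {0,2,4}, take 0 (0->0 ok)
  t3 'y' -> {0,2,4}, take 0 (0->0 ok)
  t4 'y' -> {0,2,4}, take 0 (0->0 ok)
  t5 'y' -> {0,2,4}, take 0 (0->0 ok)
  t6 'y' -> {0,2,4}, take 4 (0->4 ok)
  t7 'x' -> {1,3}, take 1 (4->1 ok)
  t8 'x' -> {1,3}, take 1 (1->1 ok)
  t9 'y' -> {0,2,4}, take 4 (1->4 ok)
  t10 'y' -> {0,2,4}, take 4 (4->4 ok)
  t11 'x' -> {1,3}, take 1 (4->1 ok)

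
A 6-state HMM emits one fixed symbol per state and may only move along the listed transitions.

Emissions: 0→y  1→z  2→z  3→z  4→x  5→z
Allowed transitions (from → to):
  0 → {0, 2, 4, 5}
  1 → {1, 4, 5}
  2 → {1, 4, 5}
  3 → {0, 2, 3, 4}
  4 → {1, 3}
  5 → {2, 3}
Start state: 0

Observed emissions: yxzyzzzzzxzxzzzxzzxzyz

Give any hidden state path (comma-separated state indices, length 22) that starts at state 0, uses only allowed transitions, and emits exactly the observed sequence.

0,4,3,0,5,2,5,3,2,4,3,4,1,5,3,4,3,2,4,3,0,5

  [0] y  {0}  => 0  start
  [1] x  {4}  => 4  0->4 ok
  [2] z  {1,2,3,5}  => 3  4->3 ok
  [3] y  {0}  => 0  3->0 ok
  [4] z  {1,2,3,5}  => 5  0->5 ok
  [5] z  {1,2,3,5}  => 2  5->2 ok
  [6] z  {1,2,3,5}  => 5  2->5 ok
  [7] z  {1,2,3,5}  => 3  5->3 ok
  [8] z  {1,2,3,5}  => 2  3->2 ok
  [9] x  {4}  => 4  2->4 ok
  [10] z  {1,2,3,5}  => 3  4->3 ok
  [11] x  {4}  => 4  3->4 ok
  [12] z  {1,2,3,5}  => 1  4->1 ok
  [13] z  {1,2,3,5}  => 5  1->5 ok
  [14] z  {1,2,3,5}  => 3  5->3 ok
  [15] x  {4}  => 4  3->4 ok
  [16] z  {1,2,3,5}  => 3  4->3 ok
  [17] z  {1,2,3,5}  => 2  3->2 ok
  [18] x  {4}  => 4  2->4 ok
  [19] z  {1,2,3,5}  => 3  4->3 ok
  [20] y  {0}  => 0  3->0 ok
  [21] z  {1,2,3,5}  => 5  0->5 ok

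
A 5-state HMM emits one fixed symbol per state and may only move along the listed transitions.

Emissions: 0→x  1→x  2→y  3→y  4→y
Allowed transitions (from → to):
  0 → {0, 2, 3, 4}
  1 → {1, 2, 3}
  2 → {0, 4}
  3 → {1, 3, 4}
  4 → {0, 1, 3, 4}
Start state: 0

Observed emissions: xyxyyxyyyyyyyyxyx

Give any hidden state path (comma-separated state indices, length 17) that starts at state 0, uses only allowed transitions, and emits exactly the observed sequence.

0,4,0,4,4,1,3,3,4,3,4,3,4,4,0,3,1

  0: obs=x cand={0,1} pick 0 [start]
  1: obs=y cand={2,3,4} pick 4 [0->4 ok]
  2: obs=x cand={0,1} pick 0 [4->0 ok]
  3: obs=y cand={2,3,4} pick 4 [0->4 ok]
  4: obs=y cand={2,3,4} pick 4 [4->4 ok]
  5: obs=x cand={0,1} pick 1 [4->1 ok]
  6: obs=y cand={2,3,4} pick 3 [1->3 ok]
  7: obs=y cand={2,3,4} pick 3 [3->3 ok]
  8: obs=y cand={2,3,4} pick 4 [3->4 ok]
  9: obs=y cand={2,3,4} pick 3 [4->3 ok]
  10: obs=y cand={2,3,4} pick 4 [3->4 ok]
  11: obs=y cand={2,3,4} pick 3 [4->3 ok]
  12: obs=y cand={2,3,4} pick 4 [3->4 ok]
  13: obs=y cand={2,3,4} pick 4 [4->4 ok]
  14: obs=x cand={0,1} pick 0 [4->0 ok]
  15: obs=y cand={2,3,4} pick 3 [0->3 ok]
  16: obs=x cand={0,1} pick 1 [3->1 ok]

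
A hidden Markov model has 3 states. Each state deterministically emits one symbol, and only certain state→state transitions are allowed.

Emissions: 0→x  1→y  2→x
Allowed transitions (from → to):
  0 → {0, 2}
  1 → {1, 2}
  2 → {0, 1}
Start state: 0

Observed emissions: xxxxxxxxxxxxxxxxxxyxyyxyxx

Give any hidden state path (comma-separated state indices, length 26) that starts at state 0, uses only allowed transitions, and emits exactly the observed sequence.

0,2,0,0,2,0,2,0,0,0,2,0,0,2,0,0,0,2,1,2,1,1,2,1,2,0

  pos 0: x in {0,2}, choose 0; start
  pos 1: x in {0,2}, choose 2; 0->2 ok
  pos 2: x in {0,2}, choose 0; 2->0 ok
  pos 3: x in {0,2}, choose 0; 0->0 ok
  pos 4: x in {0,2}, choose 2; 0->2 ok
  pos 5: x in {0,2}, choose 0; 2->0 ok
  pos 6: x in {0,2}, choose 2; 0->2 ok
  pos 7: x in {0,2}, choose 0; 2->0 ok
  pos 8: x in {0,2}, choose 0; 0->0 ok
  pos 9: x in {0,2}, choose 0; 0->0 ok
  pos 10: x in {0,2}, choose 2; 0->2 ok
  pos 11: x in {0,2}, choose 0; 2->0 ok
  pos 12: x in {0,2}, choose 0; 0->0 ok
  pos 13: x in {0,2}, choose 2; 0->2 ok
  pos 14: x in {0,2}, choose 0; 2->0 ok
  pos 15: x in {0,2}, choose 0; 0->0 ok
  pos 16: x in {0,2}, choose 0; 0->0 ok
  pos 17: x in {0,2}, choose 2; 0->2 ok
  pos 18: y in {1}, choose 1; 2->1 ok
  pos 19: x in {0,2}, choose 2; 1->2 ok
  pos 20: y in {1}, choose 1; 2->1 ok
  pos 21: y in {1}, choose 1; 1->1 ok
  pos 22: x in {0,2}, choose 2; 1->2 ok
  pos 23: y in {1}, choose 1; 2->1 ok
  pos 24: x in {0,2}, choose 2; 1->2 ok
  pos 25: x in {0,2}, choose 0; 2->0 ok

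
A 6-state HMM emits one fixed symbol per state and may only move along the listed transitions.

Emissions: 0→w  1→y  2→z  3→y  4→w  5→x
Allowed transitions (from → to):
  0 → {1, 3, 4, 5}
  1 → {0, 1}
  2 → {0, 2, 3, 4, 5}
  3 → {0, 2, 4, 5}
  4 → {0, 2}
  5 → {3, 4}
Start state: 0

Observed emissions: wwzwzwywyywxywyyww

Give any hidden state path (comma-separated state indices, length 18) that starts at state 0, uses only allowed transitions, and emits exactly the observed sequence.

0,4,2,4,2,0,1,0,1,1,0,5,3,0,1,1,0,4

  [0] w  {0,4}  => 0  start
  [1] w  {0,4}  => 4  0->4 ok
  [2] z  {2}  => 2  4->2 ok
  [3] w  {0,4}  => 4  2->4 ok
  [4] z  {2}  => 2  4->2 ok
  [5] w  {0,4}  => 0  2->0 ok
  [6] y  {1,3}  => 1  0->1 ok
  [7] w  {0,4}  => 0  1->0 ok
  [8] y  {1,3}  => 1  0->1 ok
  [9] y  {1,3}  => 1  1->1 ok
  [10] w  {0,4}  => 0  1->0 ok
  [11] x  {5}  => 5  0->5 ok
  [12] y  {1,3}  => 3  5->3 ok
  [13] w  {0,4}  => 0  3->0 ok
  [14] y  {1,3}  => 1  0->1 ok
  [15] y  {1,3}  => 1  1->1 ok
  [16] w  {0,4}  => 0  1->0 ok
  [17] w  {0,4}  => 4  0->4 ok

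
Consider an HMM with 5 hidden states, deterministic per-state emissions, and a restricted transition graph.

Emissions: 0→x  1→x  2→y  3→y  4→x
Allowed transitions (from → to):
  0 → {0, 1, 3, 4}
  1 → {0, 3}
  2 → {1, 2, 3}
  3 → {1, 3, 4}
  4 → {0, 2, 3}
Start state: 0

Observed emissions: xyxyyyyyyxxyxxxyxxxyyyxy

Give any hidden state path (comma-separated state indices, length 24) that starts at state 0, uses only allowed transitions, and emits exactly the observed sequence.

0,3,4,3,3,3,3,3,3,4,0,3,4,0,4,2,1,0,4,2,3,3,1,3

  0: obs=x cand={0,1,4} pick 0 [start]
  1: obs=y cand={2,3} pick 3 [0->3 ok]
  2: obs=x cand={0,1,4} pick 4 [3->4 ok]
  3: obs=y cand={2,3} pick 3 [4->3 ok]
  4: obs=y cand={2,3} pick 3 [3->3 ok]
  5: obs=y cand={2,3} pick 3 [3->3 ok]
  6: obs=y cand={2,3} pick 3 [3->3 ok]
  7: obs=y cand={2,3} pick 3 [3->3 ok]
  8: obs=y cand={2,3} pick 3 [3->3 ok]
  9: obs=x cand={0,1,4} pick 4 [3->4 ok]
  10: obs=x cand={0,1,4} pick 0 [4->0 ok]
  11: obs=y cand={2,3} pick 3 [0->3 ok]
  12: obs=x cand={0,1,4} pick 4 [3->4 ok]
  13: obs=x cand={0,1,4} pick 0 [4->0 ok]
  14: obs=x cand={0,1,4} pick 4 [0->4 ok]
  15: obs=y cand={2,3} pick 2 [4->2 ok]
  16: obs=x cand={0,1,4} pick 1 [2->1 ok]
  17: obs=x cand={0,1,4} pick 0 [1->0 ok]
  18: obs=x cand={0,1,4} pick 4 [0->4 ok]
  19: obs=y cand={2,3} pick 2 [4->2 ok]
  20: obs=y cand={2,3} pick 3 [2->3 ok]
  21: obs=y cand={2,3} pick 3 [3->3 ok]
  22: obs=x cand={0,1,4} pick 1 [3->1 ok]
  23: obs=y cand={2,3} pick 3 [1->3 ok]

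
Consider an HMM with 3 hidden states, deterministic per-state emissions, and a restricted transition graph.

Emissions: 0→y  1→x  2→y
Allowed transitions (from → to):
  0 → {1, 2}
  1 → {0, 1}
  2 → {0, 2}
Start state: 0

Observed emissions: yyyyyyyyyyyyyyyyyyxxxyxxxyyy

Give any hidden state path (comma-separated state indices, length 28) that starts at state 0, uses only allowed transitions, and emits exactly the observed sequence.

  t0 'y' -> {0,2}, take 0 (start)
  t1 'y' -> {0,2}, take 2 (0->2 ok)
  t2 'y' -> {0,2}, take 2 (2->2 ok)
  t3 'y' -> {0,2}, take 2 (2->2 ok)
  t4 'y' -> {0,2}, take 2 (2->2 ok)
  t5 'y' -> {0,2}, take 0 (2->0 ok)
  t6 'y' -> {0,2}, take 2 (0->2 ok)
  t7 'y' -> {0,2}, take 2 (2->2 ok)
  t8 'y' -> {0,2}, take 2 (2->2 ok)
  t9 'y' -> {0,2}, take 0 (2->0 ok)
  t10 'y' -> {0,2}, take 2 (0->2 ok)
  t11 'y' -> {0,2}, take 0 (2->0 ok)
  t12 'y' -> {0,2}, take 2 (0->2 ok)
  t13 'y' -> {0,2}, take 2 (2->2 ok)
  t14 'y' -> {0,2}, take 0 (2->0 ok)
  t15 'y' -> {0,2}, take 2 (0->2 ok)
  t16 'y' -> {0,2}, take 2 (2->2 ok)
  t17 'y' -> {0,2}, take 0 (2->0 ok)
  t18 'x' -> {1}, take 1 (0->1 ok)
  t19 'x' -> {1}, take 1 (1->1 ok)
  t20 'x' -> {1}, take 1 (1->1 ok)
  t21 'y' -> {0,2}, take 0 (1->0 ok)
  t22 'x' -> {1}, take 1 (0->1 ok)
  t23 'x' -> {1}, take 1 (1->1 ok)
  t24 'x' -> {1}, take 1 (1->1 ok)
  t25 'y' -> {0,2}, take 0 (1->0 ok)
  t26 'y' -> {0,2}, take 2 (0->2 ok)
  t27 'y' -> {0,2}, take 2 (2->2 ok)

0,2,2,2,2,0,2,2,2,0,2,0,2,2,0,2,2,0,1,1,1,0,1,1,1,0,2,2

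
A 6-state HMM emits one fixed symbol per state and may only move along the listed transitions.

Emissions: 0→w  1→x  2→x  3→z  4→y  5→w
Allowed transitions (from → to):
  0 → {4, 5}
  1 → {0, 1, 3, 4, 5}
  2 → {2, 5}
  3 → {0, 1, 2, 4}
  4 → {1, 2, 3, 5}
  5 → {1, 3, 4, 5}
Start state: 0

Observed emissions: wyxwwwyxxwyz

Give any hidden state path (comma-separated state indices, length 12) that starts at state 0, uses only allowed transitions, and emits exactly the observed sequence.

  t0 'w' -> {0,5}, take 0 (start)
  t1 'y' -> {4}, take 4 (0->4 ok)
  t2 'x' -> {1,2}, take 1 (4->1 ok)
  t3 'w' -> {0,5}, take 0 (1->0 ok)
  t4 'w' -> {0,5}, take 5 (0->5 ok)
  t5 'w' -> {0,5}, take 5 (5->5 ok)
  t6 'y' -> {4}, take 4 (5->4 ok)
  t7 'x' -> {1,2}, take 1 (4->1 ok)
  t8 'x' -> {1,2}, take 1 (1->1 ok)
  t9 'w' -> {0,5}, take 0 (1->0 ok)
  t10 'y' -> {4}, take 4 (0->4 ok)
  t11 'z' -> {3}, take 3 (4->3 ok)

0,4,1,0,5,5,4,1,1,0,4,3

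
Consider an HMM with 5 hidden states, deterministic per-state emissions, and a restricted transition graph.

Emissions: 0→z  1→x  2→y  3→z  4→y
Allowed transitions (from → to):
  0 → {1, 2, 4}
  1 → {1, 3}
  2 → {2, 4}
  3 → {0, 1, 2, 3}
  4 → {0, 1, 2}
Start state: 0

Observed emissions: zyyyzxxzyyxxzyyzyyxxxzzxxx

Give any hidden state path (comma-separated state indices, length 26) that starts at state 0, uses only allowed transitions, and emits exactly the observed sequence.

  pos 0: z in {0,3}, choose 0; start
  pos 1: y in {2,4}, choose 2; 0->2 ok
  pos 2: y in {2,4}, choose 2; 2->2 ok
  pos 3: y in {2,4}, choose 4; 2->4 ok
  pos 4: z in {0,3}, choose 0; 4->0 ok
  pos 5: x in {1}, choose 1; 0->1 ok
  pos 6: x in {1}, choose 1; 1->1 ok
  pos 7: z in {0,3}, choose 3; 1->3 ok
  pos 8: y in {2,4}, choose 2; 3->2 ok
  pos 9: y in {2,4}, choose 4; 2->4 ok
  pos 10: x in {1}, choose 1; 4->1 ok
  pos 11: x in {1}, choose 1; 1->1 ok
  pos 12: z in {0,3}, choose 3; 1->3 ok
  pos 13: y in {2,4}, choose 2; 3->2 ok
  pos 14: y in {2,4}, choose 4; 2->4 ok
  pos 15: z in {0,3}, choose 0; 4->0 ok
  pos 16: y in {2,4}, choose 2; 0->2 ok
  pos 17: y in {2,4}, choose 4; 2->4 ok
  pos 18: x in {1}, choose 1; 4->1 ok
  pos 19: x in {1}, choose 1; 1->1 ok
  pos 20: x in {1}, choose 1; 1->1 ok
  pos 21: z in {0,3}, choose 3; 1->3 ok
  pos 22: z in {0,3}, choose 0; 3->0 ok
  pos 23: x in {1}, choose 1; 0->1 ok
  pos 24: x in {1}, choose 1; 1->1 ok
  pos 25: x in {1}, choose 1; 1->1 ok

0,2,2,4,0,1,1,3,2,4,1,1,3,2,4,0,2,4,1,1,1,3,0,1,1,1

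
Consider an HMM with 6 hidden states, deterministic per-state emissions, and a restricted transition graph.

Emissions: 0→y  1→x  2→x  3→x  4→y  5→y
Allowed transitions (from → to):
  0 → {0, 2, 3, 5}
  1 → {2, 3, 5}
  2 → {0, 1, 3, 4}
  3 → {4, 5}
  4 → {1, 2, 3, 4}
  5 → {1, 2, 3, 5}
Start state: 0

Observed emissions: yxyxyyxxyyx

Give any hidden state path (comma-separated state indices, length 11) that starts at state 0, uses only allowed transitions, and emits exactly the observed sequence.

  [0] y  {0,4,5}  => 0  start
  [1] x  {1,2,3}  => 3  0->3 ok
  [2] y  {0,4,5}  => 5  3->5 ok
  [3] x  {1,2,3}  => 3  5->3 ok
  [4] y  {0,4,5}  => 4  3->4 ok
  [5] y  {0,4,5}  => 4  4->4 ok
  [6] x  {1,2,3}  => 2  4->2 ok
  [7] x  {1,2,3}  => 1  2->1 ok
  [8] y  {0,4,5}  => 5  1->5 ok
  [9] y  {0,4,5}  => 5  5->5 ok
  [10] x  {1,2,3}  => 1  5->1 ok

0,3,5,3,4,4,2,1,5,5,1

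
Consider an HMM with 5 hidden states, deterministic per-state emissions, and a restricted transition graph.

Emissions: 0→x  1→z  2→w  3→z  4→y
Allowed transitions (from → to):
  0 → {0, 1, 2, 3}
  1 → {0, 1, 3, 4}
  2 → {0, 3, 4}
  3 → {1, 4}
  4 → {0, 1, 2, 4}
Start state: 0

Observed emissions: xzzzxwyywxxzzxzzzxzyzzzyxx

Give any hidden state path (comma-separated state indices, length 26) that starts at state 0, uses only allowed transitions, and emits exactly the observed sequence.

  t0 'x' -> {0}, take 0 (start)
  t1 'z' -> {1,3}, take 1 (0->1 ok)
  t2 'z' -> {1,3}, take 3 (1->3 ok)
  t3 'z' -> {1,3}, take 1 (3->1 ok)
  t4 'x' -> {0}, take 0 (1->0 ok)
  t5 'w' -> {2}, take 2 (0->2 ok)
  t6 'y' -> {4}, take 4 (2->4 ok)
  t7 'y' -> {4}, take 4 (4->4 ok)
  t8 'w' -> {2}, take 2 (4->2 ok)
  t9 'x' -> {0}, take 0 (2->0 ok)
  t10 'x' -> {0}, take 0 (0->0 ok)
  t11 'z' -> {1,3}, take 3 (0->3 ok)
  t12 'z' -> {1,3}, take 1 (3->1 ok)
  t13 'x' -> {0}, take 0 (1->0 ok)
  t14 'z' -> {1,3}, take 1 (0->1 ok)
  t15 'z' -> {1,3}, take 3 (1->3 ok)
  t16 'z' -> {1,3}, take 1 (3->1 ok)
  t17 'x' -> {0}, take 0 (1->0 ok)
  t18 'z' -> {1,3}, take 3 (0->3 ok)
  t19 'y' -> {4}, take 4 (3->4 ok)
  t20 'z' -> {1,3}, take 1 (4->1 ok)
  t21 'z' -> {1,3}, take 1 (1->1 ok)
  t22 'z' -> {1,3}, take 3 (1->3 ok)
  t23 'y' -> {4}, take 4 (3->4 ok)
  t24 'x' -> {0}, take 0 (4->0 ok)
  t25 'x' -> {0}, take 0 (0->0 ok)

0,1,3,1,0,2,4,4,2,0,0,3,1,0,1,3,1,0,3,4,1,1,3,4,0,0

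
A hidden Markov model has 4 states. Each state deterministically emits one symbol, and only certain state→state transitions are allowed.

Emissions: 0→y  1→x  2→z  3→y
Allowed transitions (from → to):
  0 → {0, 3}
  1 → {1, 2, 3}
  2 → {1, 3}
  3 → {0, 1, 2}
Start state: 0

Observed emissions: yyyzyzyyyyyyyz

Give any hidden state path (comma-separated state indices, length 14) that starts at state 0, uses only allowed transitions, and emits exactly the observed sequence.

  pos 0: y in {0,3}, choose 0; start
  pos 1: y in {0,3}, choose 0; 0->0 ok
  pos 2: y in {0,3}, choose 3; 0->3 ok
  pos 3: z in {2}, choose 2; 3->2 ok
  pos 4: y in {0,3}, choose 3; 2->3 ok
  pos 5: z in {2}, choose 2; 3->2 ok
  pos 6: y in {0,3}, choose 3; 2->3 ok
  pos 7: y in {0,3}, choose 0; 3->0 ok
  pos 8: y in {0,3}, choose 0; 0->0 ok
  pos 9: y in {0,3}, choose 0; 0->0 ok
  pos 10: y in {0,3}, choose 0; 0->0 ok
  pos 11: y in {0,3}, choose 0; 0->0 ok
  pos 12: y in {0,3}, choose 3; 0->3 ok
  pos 13: z in {2}, choose 2; 3->2 ok

0,0,3,2,3,2,3,0,0,0,0,0,3,2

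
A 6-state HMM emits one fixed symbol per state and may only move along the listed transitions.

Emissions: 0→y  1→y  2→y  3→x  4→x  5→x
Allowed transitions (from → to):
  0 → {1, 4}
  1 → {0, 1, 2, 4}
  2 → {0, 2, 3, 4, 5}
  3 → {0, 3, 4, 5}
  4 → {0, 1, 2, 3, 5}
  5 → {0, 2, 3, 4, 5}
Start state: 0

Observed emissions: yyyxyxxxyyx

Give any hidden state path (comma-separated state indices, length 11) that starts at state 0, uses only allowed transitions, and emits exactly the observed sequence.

  pos 0: y in {0,1,2}, choose 0; start
  pos 1: y in {0,1,2}, choose 1; 0->1 ok
  pos 2: y in {0,1,2}, choose 2; 1->2 ok
  pos 3: x in {3,4,5}, choose 5; 2->5 ok
  pos 4: y in {0,1,2}, choose 0; 5->0 ok
  pos 5: x in {3,4,5}, choose 4; 0->4 ok
  pos 6: x in {3,4,5}, choose 3; 4->3 ok
  pos 7: x in {3,4,5}, choose 4; 3->4 ok
  pos 8: y in {0,1,2}, choose 2; 4->2 ok
  pos 9: y in {0,1,2}, choose 2; 2->2 ok
  pos 10: x in {3,4,5}, choose 4; 2->4 ok

0,1,2,5,0,4,3,4,2,2,4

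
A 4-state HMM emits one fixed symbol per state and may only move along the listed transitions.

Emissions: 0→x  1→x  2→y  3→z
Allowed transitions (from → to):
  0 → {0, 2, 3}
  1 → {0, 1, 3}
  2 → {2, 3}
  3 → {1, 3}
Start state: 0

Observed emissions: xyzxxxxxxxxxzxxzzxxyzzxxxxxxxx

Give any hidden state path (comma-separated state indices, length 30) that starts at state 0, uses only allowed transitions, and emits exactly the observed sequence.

0,2,3,1,1,1,0,0,0,0,0,0,3,1,1,3,3,1,0,2,3,3,1,1,1,1,1,1,1,0

  0: obs=x cand={0,1} pick 0 [start]
  1: obs=y cand={2} pick 2 [0->2 ok]
  2: obs=z cand={3} pick 3 [2->3 ok]
  3: obs=x cand={0,1} pick 1 [3->1 ok]
  4: obs=x cand={0,1} pick 1 [1->1 ok]
  5: obs=x cand={0,1} pick 1 [1->1 ok]
  6: obs=x cand={0,1} pick 0 [1->0 ok]
  7: obs=x cand={0,1} pick 0 [0->0 ok]
  8: obs=x cand={0,1} pick 0 [0->0 ok]
  9: obs=x cand={0,1} pick 0 [0->0 ok]
  10: obs=x cand={0,1} pick 0 [0->0 ok]
  11: obs=x cand={0,1} pick 0 [0->0 ok]
  12: obs=z cand={3} pick 3 [0->3 ok]
  13: obs=x cand={0,1} pick 1 [3->1 ok]
  14: obs=x cand={0,1} pick 1 [1->1 ok]
  15: obs=z cand={3} pick 3 [1->3 ok]
  16: obs=z cand={3} pick 3 [3->3 ok]
  17: obs=x cand={0,1} pick 1 [3->1 ok]
  18: obs=x cand={0,1} pick 0 [1->0 ok]
  19: obs=y cand={2} pick 2 [0->2 ok]
  20: obs=z cand={3} pick 3 [2->3 ok]
  21: obs=z cand={3} pick 3 [3->3 ok]
  22: obs=x cand={0,1} pick 1 [3->1 ok]
  23: obs=x cand={0,1} pick 1 [1->1 ok]
  24: obs=x cand={0,1} pick 1 [1->1 ok]
  25: obs=x cand={0,1} pick 1 [1->1 ok]
  26: obs=x cand={0,1} pick 1 [1->1 ok]
  27: obs=x cand={0,1} pick 1 [1->1 ok]
  28: obs=x cand={0,1} pick 1 [1->1 ok]
  29: obs=x cand={0,1} pick 0 [1->0 ok]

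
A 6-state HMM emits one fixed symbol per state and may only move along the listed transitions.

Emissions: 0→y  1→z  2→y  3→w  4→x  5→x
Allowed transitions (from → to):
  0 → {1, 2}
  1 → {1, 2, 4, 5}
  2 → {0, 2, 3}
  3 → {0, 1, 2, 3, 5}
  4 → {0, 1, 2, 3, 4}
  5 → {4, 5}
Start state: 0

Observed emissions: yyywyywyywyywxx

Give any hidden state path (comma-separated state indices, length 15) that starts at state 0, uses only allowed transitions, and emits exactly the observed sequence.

0,2,2,3,0,2,3,0,2,3,0,2,3,5,5

  0: obs=y cand={0,2} pick 0 [start]
  1: obs=y cand={0,2} pick 2 [0->2 ok]
  2: obs=y cand={0,2} pick 2 [2->2 ok]
  3: obs=w cand={3} pick 3 [2->3 ok]
  4: obs=y cand={0,2} pick 0 [3->0 ok]
  5: obs=y cand={0,2} pick 2 [0->2 ok]
  6: obs=w cand={3} pick 3 [2->3 ok]
  7: obs=y cand={0,2} pick 0 [3->0 ok]
  8: obs=y cand={0,2} pick 2 [0->2 ok]
  9: obs=w cand={3} pick 3 [2->3 ok]
  10: obs=y cand={0,2} pick 0 [3->0 ok]
  11: obs=y cand={0,2} pick 2 [0->2 ok]
  12: obs=w cand={3} pick 3 [2->3 ok]
  13: obs=x cand={4,5} pick 5 [3->5 ok]
  14: obs=x cand={4,5} pick 5 [5->5 ok]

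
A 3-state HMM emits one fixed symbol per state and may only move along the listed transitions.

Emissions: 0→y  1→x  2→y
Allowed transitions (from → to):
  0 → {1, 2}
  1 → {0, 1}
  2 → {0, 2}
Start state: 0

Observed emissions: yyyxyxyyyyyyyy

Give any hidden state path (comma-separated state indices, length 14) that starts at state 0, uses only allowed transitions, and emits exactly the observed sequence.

  pos 0: y in {0,2}, choose 0; start
  pos 1: y in {0,2}, choose 2; 0->2 ok
  pos 2: y in {0,2}, choose 0; 2->0 ok
  pos 3: x in {1}, choose 1; 0->1 ok
  pos 4: y in {0,2}, choose 0; 1->0 ok
  pos 5: x in {1}, choose 1; 0->1 ok
  pos 6: y in {0,2}, choose 0; 1->0 ok
  pos 7: y in {0,2}, choose 2; 0->2 ok
  pos 8: y in {0,2}, choose 0; 2->0 ok
  pos 9: y in {0,2}, choose 2; 0->2 ok
  pos 10: y in {0,2}, choose 0; 2->0 ok
  pos 11: y in {0,2}, choose 2; 0->2 ok
  pos 12: y in {0,2}, choose 2; 2->2 ok
  pos 13: y in {0,2}, choose 0; 2->0 ok

0,2,0,1,0,1,0,2,0,2,0,2,2,0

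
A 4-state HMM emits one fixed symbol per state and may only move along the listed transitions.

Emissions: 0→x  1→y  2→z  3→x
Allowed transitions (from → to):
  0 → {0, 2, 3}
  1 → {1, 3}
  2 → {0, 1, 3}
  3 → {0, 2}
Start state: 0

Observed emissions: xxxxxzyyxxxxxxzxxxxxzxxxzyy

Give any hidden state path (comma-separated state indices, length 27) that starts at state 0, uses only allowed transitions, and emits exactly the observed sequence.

0,0,0,0,3,2,1,1,3,0,3,0,0,3,2,3,0,3,0,3,2,3,0,0,2,1,1

  0: obs=x cand={0,3} pick 0 [start]
  1: obs=x cand={0,3} pick 0 [0->0 ok]
  2: obs=x cand={0,3} pick 0 [0->0 ok]
  3: obs=x cand={0,3} pick 0 [0->0 ok]
  4: obs=x cand={0,3} pick 3 [0->3 ok]
  5: obs=z cand={2} pick 2 [3->2 ok]
  6: obs=y cand={1} pick 1 [2->1 ok]
  7: obs=y cand={1} pick 1 [1->1 ok]
  8: obs=x cand={0,3} pick 3 [1->3 ok]
  9: obs=x cand={0,3} pick 0 [3->0 ok]
  10: obs=x cand={0,3} pick 3 [0->3 ok]
  11: obs=x cand={0,3} pick 0 [3->0 ok]
  12: obs=x cand={0,3} pick 0 [0->0 ok]
  13: obs=x cand={0,3} pick 3 [0->3 ok]
  14: obs=z cand={2} pick 2 [3->2 ok]
  15: obs=x cand={0,3} pick 3 [2->3 ok]
  16: obs=x cand={0,3} pick 0 [3->0 ok]
  17: obs=x cand={0,3} pick 3 [0->3 ok]
  18: obs=x cand={0,3} pick 0 [3->0 ok]
  19: obs=x cand={0,3} pick 3 [0->3 ok]
  20: obs=z cand={2} pick 2 [3->2 ok]
  21: obs=x cand={0,3} pick 3 [2->3 ok]
  22: obs=x cand={0,3} pick 0 [3->0 ok]
  23: obs=x cand={0,3} pick 0 [0->0 ok]
  24: obs=z cand={2} pick 2 [0->2 ok]
  25: obs=y cand={1} pick 1 [2->1 ok]
  26: obs=y cand={1} pick 1 [1->1 ok]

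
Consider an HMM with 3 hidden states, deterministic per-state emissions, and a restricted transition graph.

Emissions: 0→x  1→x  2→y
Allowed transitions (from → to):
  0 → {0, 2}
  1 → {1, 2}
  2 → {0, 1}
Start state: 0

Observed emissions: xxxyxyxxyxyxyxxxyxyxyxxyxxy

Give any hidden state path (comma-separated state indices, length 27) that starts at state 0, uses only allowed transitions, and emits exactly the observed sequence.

  pos 0: x in {0,1}, choose 0; start
  pos 1: x in {0,1}, choose 0; 0->0 ok
  pos 2: x in {0,1}, choose 0; 0->0 ok
  pos 3: y in {2}, choose 2; 0->2 ok
  pos 4: x in {0,1}, choose 0; 2->0 ok
  pos 5: y in {2}, choose 2; 0->2 ok
  pos 6: x in {0,1}, choose 0; 2->0 ok
  pos 7: x in {0,1}, choose 0; 0->0 ok
  pos 8: y in {2}, choose 2; 0->2 ok
  pos 9: x in {0,1}, choose 0; 2->0 ok
  pos 10: y in {2}, choose 2; 0->2 ok
  pos 11: x in {0,1}, choose 1; 2->1 ok
  pos 12: y in {2}, choose 2; 1->2 ok
  pos 13: x in {0,1}, choose 0; 2->0 ok
  pos 14: x in {0,1}, choose 0; 0->0 ok
  pos 15: x in {0,1}, choose 0; 0->0 ok
  pos 16: y in {2}, choose 2; 0->2 ok
  pos 17: x in {0,1}, choose 1; 2->1 ok
  pos 18: y in {2}, choose 2; 1->2 ok
  pos 19: x in {0,1}, choose 0; 2->0 ok
  pos 20: y in {2}, choose 2; 0->2 ok
  pos 21: x in {0,1}, choose 0; 2->0 ok
  pos 22: x in {0,1}, choose 0; 0->0 ok
  pos 23: y in {2}, choose 2; 0->2 ok
  pos 24: x in {0,1}, choose 1; 2->1 ok
  pos 25: x in {0,1}, choose 1; 1->1 ok
  pos 26: y in {2}, choose 2; 1->2 ok

0,0,0,2,0,2,0,0,2,0,2,1,2,0,0,0,2,1,2,0,2,0,0,2,1,1,2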